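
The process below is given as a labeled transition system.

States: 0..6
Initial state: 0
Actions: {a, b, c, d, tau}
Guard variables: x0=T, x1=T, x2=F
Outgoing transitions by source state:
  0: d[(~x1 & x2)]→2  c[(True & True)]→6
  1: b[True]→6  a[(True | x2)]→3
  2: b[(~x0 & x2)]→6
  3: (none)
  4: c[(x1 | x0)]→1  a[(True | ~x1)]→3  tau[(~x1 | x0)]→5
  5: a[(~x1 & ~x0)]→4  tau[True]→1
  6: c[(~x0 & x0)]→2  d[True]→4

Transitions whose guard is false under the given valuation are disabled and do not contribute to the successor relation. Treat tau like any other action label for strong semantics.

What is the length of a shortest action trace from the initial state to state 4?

Answer: 2

Working:
Breadth-first toward 4:
  depth 0: {0}
  depth 1: {6}
  depth 2: {4}
depth(4)=2, e.g. c·d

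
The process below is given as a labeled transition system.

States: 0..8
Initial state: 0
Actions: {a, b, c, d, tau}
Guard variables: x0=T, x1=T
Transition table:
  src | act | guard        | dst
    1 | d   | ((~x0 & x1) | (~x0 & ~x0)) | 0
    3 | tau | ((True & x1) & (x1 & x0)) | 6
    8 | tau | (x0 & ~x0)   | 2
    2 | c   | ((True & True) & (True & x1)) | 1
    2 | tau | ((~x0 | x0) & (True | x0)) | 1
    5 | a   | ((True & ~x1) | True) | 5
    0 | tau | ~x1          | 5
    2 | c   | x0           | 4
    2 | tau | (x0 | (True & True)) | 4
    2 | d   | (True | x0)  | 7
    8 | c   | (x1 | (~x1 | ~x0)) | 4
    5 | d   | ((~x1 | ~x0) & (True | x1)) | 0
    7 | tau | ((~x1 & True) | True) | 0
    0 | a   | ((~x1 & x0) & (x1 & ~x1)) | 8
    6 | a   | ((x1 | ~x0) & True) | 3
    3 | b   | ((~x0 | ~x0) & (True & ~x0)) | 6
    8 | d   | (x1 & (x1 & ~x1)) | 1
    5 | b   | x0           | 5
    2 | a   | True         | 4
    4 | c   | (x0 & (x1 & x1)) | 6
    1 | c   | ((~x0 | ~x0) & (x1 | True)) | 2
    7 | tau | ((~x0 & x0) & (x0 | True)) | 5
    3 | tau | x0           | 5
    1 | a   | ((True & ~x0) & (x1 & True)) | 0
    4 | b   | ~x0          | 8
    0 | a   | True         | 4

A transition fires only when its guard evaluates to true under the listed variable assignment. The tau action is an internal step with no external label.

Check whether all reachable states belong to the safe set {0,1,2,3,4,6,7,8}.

Safe = {0,1,2,3,4,6,7,8}
R = {0,3,4,5,6}
  0: safe
  3: safe
  4: safe
  5: ✗ unsafe
  6: safe
witness against invariant: a·c·a·tau → 5

Answer: INVARIANT VIOLATED at state 5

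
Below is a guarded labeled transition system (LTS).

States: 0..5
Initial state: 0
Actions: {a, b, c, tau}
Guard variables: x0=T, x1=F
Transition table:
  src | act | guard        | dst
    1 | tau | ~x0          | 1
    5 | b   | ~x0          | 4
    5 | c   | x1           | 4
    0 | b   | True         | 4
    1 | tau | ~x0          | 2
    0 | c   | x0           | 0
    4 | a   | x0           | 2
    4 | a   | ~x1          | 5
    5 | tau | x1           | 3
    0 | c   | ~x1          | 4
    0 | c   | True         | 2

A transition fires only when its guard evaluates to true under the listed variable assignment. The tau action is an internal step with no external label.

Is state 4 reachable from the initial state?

6 transition(s) survive guard evaluation.
depth 0: {0}
depth 1: {2,4}  total {0,2,4}
depth 2: {5}  total {0,2,4,5}
R = {0,2,4,5}
trace reaching 4: b

Answer: REACHABLE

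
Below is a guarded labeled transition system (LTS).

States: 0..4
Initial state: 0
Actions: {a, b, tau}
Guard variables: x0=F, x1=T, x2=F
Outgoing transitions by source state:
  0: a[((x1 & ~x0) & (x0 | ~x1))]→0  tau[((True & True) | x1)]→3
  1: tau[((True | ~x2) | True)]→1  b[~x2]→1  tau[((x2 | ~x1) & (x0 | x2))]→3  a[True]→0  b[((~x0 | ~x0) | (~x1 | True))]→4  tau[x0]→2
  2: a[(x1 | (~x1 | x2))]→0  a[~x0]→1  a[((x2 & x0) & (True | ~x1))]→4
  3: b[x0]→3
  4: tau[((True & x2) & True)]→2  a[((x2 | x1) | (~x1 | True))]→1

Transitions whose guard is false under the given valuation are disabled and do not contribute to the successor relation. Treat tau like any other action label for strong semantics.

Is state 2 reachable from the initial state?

Answer: UNREACHABLE

Trace:
Guard filter leaves 8 enabled edge(s).
depth 0: {0}
depth 1: {3}  cumulative {0,3}
Reach set: {0,3}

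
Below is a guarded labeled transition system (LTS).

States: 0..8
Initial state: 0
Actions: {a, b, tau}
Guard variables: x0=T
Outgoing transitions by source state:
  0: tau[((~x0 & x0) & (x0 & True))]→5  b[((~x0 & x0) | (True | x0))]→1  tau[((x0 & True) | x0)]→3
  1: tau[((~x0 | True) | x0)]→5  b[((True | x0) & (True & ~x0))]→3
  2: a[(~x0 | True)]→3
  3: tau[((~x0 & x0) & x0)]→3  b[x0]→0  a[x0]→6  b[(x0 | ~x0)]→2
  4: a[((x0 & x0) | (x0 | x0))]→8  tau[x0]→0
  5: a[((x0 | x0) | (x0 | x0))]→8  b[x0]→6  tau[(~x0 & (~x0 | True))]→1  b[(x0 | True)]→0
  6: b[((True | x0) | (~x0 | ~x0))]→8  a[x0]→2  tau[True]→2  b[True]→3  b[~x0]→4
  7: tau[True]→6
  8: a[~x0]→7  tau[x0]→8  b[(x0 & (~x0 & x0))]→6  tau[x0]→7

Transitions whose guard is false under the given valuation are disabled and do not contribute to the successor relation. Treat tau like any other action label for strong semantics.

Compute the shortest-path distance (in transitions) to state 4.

Answer: UNREACHABLE

Working:
BFS to 4:
  depth 0: {0}
  depth 1: {1,3}
  depth 2: {2,5,6}
  depth 3: {8}
  depth 4: {7}
4 never appears.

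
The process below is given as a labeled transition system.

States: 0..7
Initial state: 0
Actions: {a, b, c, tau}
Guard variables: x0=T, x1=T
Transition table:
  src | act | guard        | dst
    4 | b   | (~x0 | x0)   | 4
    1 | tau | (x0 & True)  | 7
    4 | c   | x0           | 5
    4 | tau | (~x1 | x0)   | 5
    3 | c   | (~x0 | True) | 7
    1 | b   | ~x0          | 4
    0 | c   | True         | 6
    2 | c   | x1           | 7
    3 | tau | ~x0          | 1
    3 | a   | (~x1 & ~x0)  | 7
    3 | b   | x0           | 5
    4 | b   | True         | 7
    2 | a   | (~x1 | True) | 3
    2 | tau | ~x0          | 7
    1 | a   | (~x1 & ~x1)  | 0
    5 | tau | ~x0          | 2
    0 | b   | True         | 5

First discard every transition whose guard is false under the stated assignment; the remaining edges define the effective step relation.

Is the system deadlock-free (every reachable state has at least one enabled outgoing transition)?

Reachable = {0,5,6}
  0: b→5  c→6  [2 exit(s)]
  5: ∅  [no exit]
  6: ∅  [no exit]
trace reaching 5: b

Answer: DEADLOCK at state 5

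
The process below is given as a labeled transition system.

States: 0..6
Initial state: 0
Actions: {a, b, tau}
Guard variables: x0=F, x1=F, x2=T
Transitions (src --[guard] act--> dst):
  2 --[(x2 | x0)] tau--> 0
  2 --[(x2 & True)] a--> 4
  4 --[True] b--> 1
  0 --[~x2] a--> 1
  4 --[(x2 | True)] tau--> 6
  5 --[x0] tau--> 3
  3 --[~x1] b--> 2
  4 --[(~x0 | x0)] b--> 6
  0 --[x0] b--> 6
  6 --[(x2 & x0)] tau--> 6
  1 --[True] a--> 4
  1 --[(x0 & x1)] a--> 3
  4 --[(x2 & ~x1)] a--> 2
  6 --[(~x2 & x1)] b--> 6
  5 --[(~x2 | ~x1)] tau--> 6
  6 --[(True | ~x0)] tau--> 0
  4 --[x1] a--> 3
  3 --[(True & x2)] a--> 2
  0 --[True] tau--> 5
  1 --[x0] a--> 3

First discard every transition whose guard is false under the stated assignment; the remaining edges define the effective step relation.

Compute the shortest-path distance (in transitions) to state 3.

Answer: UNREACHABLE

Analysis:
BFS to 3:
  Layer 0: {0}
  Layer 1: {5}
  Layer 2: {6}
3 never appears.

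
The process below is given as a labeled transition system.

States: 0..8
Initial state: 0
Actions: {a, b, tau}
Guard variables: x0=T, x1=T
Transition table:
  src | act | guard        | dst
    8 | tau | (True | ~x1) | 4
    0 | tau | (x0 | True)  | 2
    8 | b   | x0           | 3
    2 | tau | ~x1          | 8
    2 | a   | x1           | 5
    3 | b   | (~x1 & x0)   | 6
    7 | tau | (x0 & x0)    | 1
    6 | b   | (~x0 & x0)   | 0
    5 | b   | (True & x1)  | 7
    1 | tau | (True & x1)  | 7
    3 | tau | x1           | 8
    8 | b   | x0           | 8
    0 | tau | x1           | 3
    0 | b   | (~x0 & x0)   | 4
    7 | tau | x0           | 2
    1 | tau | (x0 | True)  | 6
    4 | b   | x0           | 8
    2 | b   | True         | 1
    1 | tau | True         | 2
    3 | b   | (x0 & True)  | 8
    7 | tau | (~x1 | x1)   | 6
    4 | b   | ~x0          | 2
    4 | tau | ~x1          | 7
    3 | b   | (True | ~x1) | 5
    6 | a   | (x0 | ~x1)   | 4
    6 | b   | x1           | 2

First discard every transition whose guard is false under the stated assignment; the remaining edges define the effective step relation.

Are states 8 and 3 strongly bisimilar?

Answer: NOT BISIMILAR

Trace:
Refine partition for ~:
  P[0] = {{0,1,2,3,4,5,6,7,8}}
  P[1] = {{0,1,7},{2,6},{3,8},{4,5}}
  P[2] = {{0},{1,7},{2},{3},{4},{5},{6},{8}}
Fixed point at round 3; 8 class(es).
class of 8: {8}; class of 3: {3}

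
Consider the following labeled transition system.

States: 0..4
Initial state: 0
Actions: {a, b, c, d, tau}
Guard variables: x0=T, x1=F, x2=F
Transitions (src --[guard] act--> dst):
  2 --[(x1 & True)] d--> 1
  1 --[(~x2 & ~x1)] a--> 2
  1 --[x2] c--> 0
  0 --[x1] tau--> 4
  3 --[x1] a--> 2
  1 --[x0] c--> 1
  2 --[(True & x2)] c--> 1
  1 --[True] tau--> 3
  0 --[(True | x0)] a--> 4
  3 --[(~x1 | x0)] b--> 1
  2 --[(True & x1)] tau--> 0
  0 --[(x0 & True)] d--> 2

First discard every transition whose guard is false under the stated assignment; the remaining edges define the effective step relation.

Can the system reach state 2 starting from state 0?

Answer: REACHABLE

Working:
Guard filter leaves 6 enabled edge(s).
L0 = {0}
L1 = {2,4}  cumulative {0,2,4}
Reach set: {0,2,4}
trace reaching 2: d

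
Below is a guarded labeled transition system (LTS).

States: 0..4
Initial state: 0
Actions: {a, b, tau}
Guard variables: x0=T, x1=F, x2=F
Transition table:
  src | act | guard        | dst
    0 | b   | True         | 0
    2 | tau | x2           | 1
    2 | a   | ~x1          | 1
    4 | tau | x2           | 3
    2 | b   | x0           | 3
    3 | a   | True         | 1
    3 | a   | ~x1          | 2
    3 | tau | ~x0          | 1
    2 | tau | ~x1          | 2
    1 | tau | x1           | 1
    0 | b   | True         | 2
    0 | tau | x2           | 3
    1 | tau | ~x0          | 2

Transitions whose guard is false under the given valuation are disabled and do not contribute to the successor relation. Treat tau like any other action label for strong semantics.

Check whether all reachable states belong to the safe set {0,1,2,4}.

Allowed set {0,1,2,4}
Reachable = {0,1,2,3}
  0: ✓
  1: ✓
  2: ✓
  3: VIOLATES
counterexample path to 3: b·b

Answer: INVARIANT VIOLATED at state 3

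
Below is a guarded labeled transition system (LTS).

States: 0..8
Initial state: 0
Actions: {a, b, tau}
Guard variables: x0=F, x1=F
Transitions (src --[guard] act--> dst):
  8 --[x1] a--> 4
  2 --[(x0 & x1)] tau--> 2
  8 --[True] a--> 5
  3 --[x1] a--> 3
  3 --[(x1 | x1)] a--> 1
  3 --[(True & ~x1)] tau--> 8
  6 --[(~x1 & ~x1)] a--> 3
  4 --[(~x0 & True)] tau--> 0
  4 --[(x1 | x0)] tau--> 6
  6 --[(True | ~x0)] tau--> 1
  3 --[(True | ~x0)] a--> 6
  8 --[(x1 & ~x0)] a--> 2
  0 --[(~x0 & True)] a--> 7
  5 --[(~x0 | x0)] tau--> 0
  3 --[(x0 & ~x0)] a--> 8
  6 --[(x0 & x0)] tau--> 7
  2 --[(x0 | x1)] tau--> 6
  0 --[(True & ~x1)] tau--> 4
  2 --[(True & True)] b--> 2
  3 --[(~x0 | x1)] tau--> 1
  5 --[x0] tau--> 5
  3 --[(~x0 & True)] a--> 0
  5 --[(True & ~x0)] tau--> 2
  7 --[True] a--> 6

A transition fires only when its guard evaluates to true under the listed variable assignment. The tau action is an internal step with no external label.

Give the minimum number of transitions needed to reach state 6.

Answer: 2

Working:
BFS to 6:
  depth 0: {0}
  depth 1: {4,7}
  depth 2: {6}
first hit 6 at d=2 via a·a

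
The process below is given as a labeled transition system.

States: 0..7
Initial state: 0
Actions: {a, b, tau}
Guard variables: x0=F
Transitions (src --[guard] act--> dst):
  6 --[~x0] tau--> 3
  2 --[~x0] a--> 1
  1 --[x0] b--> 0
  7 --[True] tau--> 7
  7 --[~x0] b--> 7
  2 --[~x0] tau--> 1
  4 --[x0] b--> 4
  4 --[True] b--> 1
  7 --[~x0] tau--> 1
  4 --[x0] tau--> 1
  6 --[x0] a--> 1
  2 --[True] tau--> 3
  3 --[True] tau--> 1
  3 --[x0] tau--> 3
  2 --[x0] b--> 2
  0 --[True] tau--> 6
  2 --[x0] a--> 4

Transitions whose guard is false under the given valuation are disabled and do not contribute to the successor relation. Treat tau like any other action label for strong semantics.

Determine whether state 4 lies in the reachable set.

Guard filter leaves 10 enabled edge(s).
L0 = {0}
L1 = {6}  cumulative {0,6}
L2 = {3}  cumulative {0,3,6}
L3 = {1}  cumulative {0,1,3,6}
Reach set: {0,1,3,6}

Answer: UNREACHABLE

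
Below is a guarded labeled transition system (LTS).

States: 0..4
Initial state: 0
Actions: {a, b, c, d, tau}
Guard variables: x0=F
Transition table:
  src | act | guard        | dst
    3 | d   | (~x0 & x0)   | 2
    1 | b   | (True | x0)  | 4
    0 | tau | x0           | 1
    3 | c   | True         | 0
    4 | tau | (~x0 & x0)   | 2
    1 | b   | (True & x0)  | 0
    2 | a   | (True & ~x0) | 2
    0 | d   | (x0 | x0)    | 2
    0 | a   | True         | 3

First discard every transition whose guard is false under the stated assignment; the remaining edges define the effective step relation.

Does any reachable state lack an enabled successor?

Answer: DEADLOCK-FREE

Working:
R = {0,3}
  0: a→3  [1 exit(s)]
  3: c→0  [1 exit(s)]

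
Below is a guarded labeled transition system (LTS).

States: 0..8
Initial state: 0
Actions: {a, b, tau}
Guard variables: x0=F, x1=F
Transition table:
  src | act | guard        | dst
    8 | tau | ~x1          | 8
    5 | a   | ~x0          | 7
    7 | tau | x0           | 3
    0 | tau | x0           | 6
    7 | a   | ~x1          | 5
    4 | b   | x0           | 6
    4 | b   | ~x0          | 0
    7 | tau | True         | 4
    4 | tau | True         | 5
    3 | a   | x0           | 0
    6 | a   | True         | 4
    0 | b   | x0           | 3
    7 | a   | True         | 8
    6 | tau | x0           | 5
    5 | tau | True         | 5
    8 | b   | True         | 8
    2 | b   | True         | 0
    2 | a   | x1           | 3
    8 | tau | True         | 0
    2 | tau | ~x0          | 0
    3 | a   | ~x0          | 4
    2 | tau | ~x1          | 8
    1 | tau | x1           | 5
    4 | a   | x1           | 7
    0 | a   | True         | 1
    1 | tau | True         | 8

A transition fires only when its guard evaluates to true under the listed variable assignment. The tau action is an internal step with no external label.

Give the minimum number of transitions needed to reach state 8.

Answer: 2

Trace:
Layered search for 8:
  L0 = {0}
  L1 = {1}
  L2 = {8}
8 enters at depth 2; path a·tau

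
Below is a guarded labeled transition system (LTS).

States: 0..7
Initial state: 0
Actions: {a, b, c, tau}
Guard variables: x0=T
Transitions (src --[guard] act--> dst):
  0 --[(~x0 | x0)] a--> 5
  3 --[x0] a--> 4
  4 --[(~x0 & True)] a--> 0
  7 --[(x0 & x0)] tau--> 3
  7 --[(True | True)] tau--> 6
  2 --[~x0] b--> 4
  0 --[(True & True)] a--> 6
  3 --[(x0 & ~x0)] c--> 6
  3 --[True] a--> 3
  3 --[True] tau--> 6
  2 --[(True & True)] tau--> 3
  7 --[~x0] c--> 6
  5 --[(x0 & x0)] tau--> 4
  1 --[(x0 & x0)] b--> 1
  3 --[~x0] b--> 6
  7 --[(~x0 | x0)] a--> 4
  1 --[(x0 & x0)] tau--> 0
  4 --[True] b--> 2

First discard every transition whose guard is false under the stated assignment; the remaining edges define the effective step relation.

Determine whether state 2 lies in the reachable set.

Answer: REACHABLE

Working:
After dropping false guards: 13 live edges.
Layer 0: {0}
Layer 1: {5,6}  now seen {0,5,6}
Layer 2: {4}  now seen {0,4,5,6}
Layer 3: {2}  now seen {0,2,4,5,6}
Layer 4: {3}  now seen {0,2,3,4,5,6}
Reach set: {0,2,3,4,5,6}
witness 2: a·tau·b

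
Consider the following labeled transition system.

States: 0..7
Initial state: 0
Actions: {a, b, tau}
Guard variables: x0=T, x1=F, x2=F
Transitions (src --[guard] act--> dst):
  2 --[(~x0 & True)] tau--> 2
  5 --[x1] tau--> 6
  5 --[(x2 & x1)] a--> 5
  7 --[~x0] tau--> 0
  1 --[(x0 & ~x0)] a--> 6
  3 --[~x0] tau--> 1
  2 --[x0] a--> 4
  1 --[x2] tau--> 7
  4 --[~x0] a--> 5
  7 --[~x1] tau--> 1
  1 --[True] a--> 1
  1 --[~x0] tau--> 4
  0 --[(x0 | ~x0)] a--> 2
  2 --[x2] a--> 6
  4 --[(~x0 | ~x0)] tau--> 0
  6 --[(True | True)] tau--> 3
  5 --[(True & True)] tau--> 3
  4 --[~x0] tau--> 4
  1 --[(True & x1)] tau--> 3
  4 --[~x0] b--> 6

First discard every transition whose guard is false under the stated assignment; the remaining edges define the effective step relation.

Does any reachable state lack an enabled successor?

Reach set: {0,2,4}
  0: a→2  [1 exit(s)]
  2: a→4  [1 exit(s)]
  4: ∅  [STUCK]
Path to 4: a·a

Answer: DEADLOCK at state 4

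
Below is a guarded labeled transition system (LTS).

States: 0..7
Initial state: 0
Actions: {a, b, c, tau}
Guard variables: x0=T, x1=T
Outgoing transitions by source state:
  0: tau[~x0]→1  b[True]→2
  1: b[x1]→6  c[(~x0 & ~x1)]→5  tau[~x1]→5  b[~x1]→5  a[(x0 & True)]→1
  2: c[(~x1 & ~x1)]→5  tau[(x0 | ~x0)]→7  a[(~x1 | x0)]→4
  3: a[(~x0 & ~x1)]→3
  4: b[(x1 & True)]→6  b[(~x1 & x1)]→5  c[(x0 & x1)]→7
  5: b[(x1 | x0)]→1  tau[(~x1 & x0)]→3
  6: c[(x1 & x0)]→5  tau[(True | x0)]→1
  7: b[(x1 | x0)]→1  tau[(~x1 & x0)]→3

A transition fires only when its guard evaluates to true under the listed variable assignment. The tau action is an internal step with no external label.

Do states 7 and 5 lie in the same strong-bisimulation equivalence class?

Answer: BISIMILAR

Working:
Refine partition for ~:
  round 0: {{0,1,2,3,4,5,6,7}}
  round 1: {{0,5,7},{1},{2},{3},{4},{6}}
  round 2: {{0},{1},{2},{3},{4},{5,7},{6}}
stable after 3 split(s): 7 block(s)
[7]={5,7}  [5]={5,7}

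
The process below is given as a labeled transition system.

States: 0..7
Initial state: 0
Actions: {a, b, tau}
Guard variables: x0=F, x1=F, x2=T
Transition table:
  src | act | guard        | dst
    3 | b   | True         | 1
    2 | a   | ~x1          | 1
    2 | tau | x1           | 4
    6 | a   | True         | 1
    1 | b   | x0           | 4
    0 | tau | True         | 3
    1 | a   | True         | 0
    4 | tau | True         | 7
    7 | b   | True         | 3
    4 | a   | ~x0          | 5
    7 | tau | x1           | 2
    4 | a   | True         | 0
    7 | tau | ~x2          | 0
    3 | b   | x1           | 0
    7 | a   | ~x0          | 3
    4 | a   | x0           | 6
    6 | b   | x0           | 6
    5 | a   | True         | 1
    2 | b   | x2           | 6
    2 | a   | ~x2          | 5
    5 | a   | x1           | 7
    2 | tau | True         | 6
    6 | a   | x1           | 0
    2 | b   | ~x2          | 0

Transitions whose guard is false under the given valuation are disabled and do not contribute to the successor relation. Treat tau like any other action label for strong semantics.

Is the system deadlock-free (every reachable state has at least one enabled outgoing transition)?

Reachable = {0,1,3}
  0: tau→3  [1 exit(s)]
  1: a→0  [1 exit(s)]
  3: b→1  [1 exit(s)]

Answer: DEADLOCK-FREE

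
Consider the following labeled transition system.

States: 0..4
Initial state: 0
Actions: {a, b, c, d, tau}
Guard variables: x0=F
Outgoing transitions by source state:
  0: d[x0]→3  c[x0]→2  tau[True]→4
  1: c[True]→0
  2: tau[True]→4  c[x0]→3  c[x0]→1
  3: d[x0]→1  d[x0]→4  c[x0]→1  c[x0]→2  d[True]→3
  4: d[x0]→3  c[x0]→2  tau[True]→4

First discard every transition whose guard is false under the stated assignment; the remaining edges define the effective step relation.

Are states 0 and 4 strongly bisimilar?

Answer: BISIMILAR

Working:
Compute ~ classes (split until stable):
  π0 = {{0,1,2,3,4}}
  π1 = {{0,2,4},{1},{3}}
3 equivalence class(es) (converged in 2)
0∈{0,2,4}, 4∈{0,2,4}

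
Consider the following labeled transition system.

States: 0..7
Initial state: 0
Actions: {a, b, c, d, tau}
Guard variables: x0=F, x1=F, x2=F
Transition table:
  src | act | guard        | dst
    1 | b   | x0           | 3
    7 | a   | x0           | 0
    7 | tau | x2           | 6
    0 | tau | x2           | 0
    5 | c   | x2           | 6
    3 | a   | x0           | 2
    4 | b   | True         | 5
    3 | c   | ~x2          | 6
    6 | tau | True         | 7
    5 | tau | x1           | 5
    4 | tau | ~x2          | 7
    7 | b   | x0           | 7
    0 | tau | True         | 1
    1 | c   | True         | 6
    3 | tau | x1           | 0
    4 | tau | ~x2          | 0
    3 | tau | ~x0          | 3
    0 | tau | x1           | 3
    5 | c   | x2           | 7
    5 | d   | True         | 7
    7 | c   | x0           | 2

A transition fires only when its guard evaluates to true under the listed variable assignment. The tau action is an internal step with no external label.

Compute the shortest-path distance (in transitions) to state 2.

Breadth-first toward 2:
  depth 0: {0}
  depth 1: {1}
  depth 2: {6}
  depth 3: {7}
2 never appears.

Answer: UNREACHABLE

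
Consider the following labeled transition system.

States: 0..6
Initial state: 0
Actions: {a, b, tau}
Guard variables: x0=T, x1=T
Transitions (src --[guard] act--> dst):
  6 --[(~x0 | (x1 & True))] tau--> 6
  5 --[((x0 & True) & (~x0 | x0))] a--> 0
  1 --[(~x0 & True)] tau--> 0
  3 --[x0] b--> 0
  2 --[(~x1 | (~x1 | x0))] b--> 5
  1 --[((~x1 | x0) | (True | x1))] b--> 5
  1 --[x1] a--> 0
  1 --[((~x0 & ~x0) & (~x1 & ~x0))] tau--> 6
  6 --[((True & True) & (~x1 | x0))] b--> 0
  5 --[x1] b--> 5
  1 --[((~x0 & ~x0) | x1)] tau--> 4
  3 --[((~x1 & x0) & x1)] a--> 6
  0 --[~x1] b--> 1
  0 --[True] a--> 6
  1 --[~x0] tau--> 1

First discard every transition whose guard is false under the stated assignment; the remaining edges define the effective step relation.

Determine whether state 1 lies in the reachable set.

After dropping false guards: 10 live edges.
L0 = {0}
L1 = {6}  total {0,6}
R = {0,6}

Answer: UNREACHABLE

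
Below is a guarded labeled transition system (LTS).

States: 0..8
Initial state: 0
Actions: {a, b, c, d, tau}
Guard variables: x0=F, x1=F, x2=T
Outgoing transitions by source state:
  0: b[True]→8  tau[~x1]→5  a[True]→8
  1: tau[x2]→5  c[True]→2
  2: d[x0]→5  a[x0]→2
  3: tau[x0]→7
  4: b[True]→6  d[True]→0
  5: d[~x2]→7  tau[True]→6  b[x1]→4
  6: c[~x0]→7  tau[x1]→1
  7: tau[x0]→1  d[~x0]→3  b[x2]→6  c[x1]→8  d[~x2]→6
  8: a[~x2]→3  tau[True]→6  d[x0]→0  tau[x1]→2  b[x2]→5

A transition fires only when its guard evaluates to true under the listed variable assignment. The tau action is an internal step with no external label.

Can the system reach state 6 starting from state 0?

13 transition(s) survive guard evaluation.
Layer 0: {0}
Layer 1: {5,8}  total {0,5,8}
Layer 2: {6}  total {0,5,6,8}
Layer 3: {7}  total {0,5,6,7,8}
Layer 4: {3}  total {0,3,5,6,7,8}
Reach set: {0,3,5,6,7,8}
witness 6: b·tau

Answer: REACHABLE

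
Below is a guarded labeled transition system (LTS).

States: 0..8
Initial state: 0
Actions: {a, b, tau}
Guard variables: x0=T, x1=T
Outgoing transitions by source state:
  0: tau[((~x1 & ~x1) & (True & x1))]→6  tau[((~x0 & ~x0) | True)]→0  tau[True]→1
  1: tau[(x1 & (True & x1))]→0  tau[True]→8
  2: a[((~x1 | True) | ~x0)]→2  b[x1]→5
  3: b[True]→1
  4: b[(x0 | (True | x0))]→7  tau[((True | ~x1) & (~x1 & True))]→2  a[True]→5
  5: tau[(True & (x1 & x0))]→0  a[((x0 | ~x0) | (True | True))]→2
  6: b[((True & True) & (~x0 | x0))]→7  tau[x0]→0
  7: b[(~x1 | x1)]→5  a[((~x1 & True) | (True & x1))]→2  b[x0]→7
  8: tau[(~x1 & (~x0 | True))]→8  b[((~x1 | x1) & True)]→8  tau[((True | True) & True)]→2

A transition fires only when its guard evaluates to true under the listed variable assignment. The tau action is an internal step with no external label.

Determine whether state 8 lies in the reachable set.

18 transition(s) survive guard evaluation.
L0 = {0}
L1 = {1}  now seen {0,1}
L2 = {8}  now seen {0,1,8}
L3 = {2}  now seen {0,1,2,8}
L4 = {5}  now seen {0,1,2,5,8}
Reachable = {0,1,2,5,8}
trace reaching 8: tau·tau

Answer: REACHABLE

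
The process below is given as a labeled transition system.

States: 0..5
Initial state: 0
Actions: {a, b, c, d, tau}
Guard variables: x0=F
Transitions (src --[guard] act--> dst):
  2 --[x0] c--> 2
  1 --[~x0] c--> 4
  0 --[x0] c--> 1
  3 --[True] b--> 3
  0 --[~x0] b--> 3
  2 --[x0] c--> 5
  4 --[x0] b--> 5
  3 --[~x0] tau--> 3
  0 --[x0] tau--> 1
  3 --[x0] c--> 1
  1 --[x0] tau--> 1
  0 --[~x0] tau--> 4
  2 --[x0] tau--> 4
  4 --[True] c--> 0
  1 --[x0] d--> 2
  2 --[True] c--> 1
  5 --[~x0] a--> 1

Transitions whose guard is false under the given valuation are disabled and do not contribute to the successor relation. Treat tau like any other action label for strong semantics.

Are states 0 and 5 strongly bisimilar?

Answer: NOT BISIMILAR

Analysis:
Compute ~ classes (split until stable):
  round 0: {{0,1,2,3,4,5}}
  round 1: {{0,3},{1,2,4},{5}}
  round 2: {{0},{1,2},{3},{4},{5}}
  round 3: {{0},{1},{2},{3},{4},{5}}
6 equivalence class(es) (converged in 4)
0∈{0}, 5∈{5}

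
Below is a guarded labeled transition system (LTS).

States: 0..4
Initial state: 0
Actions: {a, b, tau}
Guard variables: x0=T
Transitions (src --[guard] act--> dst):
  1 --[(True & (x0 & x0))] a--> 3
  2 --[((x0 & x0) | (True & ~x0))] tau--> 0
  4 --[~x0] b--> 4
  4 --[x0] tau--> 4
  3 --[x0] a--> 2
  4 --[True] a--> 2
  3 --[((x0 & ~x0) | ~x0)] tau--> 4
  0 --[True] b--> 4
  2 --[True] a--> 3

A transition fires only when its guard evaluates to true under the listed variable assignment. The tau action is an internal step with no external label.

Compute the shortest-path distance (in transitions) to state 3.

Layered search for 3:
  L0 = {0}
  L1 = {4}
  L2 = {2}
  L3 = {3}
first hit 3 at d=3 via b·a·a

Answer: 3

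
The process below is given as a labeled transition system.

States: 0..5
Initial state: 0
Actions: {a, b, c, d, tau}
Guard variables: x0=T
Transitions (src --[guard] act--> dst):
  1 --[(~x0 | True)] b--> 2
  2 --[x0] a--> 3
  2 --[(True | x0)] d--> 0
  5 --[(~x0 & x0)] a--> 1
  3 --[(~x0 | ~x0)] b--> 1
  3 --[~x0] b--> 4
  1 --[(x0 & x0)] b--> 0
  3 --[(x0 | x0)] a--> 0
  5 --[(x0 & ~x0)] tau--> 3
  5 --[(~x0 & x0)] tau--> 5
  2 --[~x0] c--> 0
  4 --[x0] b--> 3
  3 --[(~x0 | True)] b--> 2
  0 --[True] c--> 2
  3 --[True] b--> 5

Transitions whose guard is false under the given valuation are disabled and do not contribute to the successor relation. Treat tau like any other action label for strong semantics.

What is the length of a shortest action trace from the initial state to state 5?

Answer: 3

Trace:
BFS to 5:
  Layer 0: {0}
  Layer 1: {2}
  Layer 2: {3}
  Layer 3: {5}
first hit 5 at d=3 via c·a·b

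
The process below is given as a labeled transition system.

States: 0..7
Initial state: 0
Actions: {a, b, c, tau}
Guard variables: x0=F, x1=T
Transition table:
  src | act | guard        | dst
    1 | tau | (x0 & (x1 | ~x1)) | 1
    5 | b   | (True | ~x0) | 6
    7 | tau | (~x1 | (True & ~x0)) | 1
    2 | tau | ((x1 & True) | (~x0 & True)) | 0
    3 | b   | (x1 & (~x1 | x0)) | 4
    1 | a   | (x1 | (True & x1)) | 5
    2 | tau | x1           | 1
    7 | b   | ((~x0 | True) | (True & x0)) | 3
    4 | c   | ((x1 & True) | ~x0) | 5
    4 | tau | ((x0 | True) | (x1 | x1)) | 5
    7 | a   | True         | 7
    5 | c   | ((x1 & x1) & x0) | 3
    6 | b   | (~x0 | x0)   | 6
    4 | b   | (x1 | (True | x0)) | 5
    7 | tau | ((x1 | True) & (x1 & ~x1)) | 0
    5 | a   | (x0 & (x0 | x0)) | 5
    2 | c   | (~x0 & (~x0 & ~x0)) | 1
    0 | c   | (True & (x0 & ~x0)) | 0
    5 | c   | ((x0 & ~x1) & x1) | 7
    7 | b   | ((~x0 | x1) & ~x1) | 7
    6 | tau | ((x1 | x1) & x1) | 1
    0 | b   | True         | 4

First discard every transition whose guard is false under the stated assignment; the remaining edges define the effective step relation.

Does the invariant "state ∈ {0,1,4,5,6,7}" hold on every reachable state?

Inv-set: {0,1,4,5,6,7}
Reachable = {0,1,4,5,6}
  0: ✓
  1: ✓
  4: ✓
  5: ✓
  6: ✓

Answer: INVARIANT HOLDS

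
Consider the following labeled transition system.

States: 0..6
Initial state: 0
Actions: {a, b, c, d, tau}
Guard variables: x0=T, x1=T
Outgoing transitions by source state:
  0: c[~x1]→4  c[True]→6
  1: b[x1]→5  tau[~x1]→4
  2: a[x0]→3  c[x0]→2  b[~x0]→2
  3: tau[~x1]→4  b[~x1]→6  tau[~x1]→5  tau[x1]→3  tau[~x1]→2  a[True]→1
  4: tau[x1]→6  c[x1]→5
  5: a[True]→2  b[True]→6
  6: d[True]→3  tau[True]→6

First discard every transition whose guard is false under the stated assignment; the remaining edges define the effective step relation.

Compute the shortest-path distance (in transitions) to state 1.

Answer: 3

Working:
Breadth-first toward 1:
  L0 = {0}
  L1 = {6}
  L2 = {3}
  L3 = {1}
depth(1)=3, e.g. c·d·a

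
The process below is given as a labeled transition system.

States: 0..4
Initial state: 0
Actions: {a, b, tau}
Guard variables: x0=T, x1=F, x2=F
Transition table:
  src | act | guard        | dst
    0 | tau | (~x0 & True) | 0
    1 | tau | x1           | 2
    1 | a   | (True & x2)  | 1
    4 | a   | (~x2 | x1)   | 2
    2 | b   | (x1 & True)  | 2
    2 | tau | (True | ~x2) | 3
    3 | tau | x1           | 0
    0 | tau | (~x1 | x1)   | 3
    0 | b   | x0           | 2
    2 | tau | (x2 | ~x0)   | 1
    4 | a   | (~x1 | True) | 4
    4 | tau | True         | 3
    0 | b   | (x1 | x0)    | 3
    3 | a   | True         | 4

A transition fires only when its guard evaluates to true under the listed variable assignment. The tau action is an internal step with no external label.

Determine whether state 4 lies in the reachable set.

Guard filter leaves 8 enabled edge(s).
Layer 0: {0}
Layer 1: {2,3}  now seen {0,2,3}
Layer 2: {4}  now seen {0,2,3,4}
Reach set: {0,2,3,4}
trace reaching 4: tau·a

Answer: REACHABLE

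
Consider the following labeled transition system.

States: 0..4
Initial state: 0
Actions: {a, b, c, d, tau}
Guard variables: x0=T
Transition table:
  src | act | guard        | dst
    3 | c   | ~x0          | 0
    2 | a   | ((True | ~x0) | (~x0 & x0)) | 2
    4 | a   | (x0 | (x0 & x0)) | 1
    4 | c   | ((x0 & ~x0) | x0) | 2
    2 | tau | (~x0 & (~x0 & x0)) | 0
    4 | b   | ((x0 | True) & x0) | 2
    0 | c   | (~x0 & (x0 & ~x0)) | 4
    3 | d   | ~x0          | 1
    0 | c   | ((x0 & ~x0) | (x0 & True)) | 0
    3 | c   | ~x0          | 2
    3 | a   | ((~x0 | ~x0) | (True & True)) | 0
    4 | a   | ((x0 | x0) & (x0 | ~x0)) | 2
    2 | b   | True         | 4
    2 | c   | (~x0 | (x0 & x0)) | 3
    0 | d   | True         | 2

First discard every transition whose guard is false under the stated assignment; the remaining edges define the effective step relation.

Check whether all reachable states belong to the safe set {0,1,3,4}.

Answer: INVARIANT VIOLATED at state 2

Analysis:
Inv-set: {0,1,3,4}
Reachable = {0,1,2,3,4}
  0: ✓
  1: ✓
  2: VIOLATES
  3: ✓
  4: ✓
reach 2 via d — violates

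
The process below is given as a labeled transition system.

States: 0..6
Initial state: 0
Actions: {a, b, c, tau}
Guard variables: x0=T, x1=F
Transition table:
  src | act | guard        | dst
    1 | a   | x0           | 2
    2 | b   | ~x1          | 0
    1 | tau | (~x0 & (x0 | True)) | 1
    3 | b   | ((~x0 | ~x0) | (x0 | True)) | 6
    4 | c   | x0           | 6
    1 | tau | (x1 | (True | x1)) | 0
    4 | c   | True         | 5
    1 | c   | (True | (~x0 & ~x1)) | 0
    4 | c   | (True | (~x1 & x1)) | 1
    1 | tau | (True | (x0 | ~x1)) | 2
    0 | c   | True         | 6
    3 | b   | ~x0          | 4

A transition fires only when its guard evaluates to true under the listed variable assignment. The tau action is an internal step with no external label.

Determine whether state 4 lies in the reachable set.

Answer: UNREACHABLE

Trace:
Guard filter leaves 10 enabled edge(s).
L0 = {0}
L1 = {6}  total {0,6}
Reach set: {0,6}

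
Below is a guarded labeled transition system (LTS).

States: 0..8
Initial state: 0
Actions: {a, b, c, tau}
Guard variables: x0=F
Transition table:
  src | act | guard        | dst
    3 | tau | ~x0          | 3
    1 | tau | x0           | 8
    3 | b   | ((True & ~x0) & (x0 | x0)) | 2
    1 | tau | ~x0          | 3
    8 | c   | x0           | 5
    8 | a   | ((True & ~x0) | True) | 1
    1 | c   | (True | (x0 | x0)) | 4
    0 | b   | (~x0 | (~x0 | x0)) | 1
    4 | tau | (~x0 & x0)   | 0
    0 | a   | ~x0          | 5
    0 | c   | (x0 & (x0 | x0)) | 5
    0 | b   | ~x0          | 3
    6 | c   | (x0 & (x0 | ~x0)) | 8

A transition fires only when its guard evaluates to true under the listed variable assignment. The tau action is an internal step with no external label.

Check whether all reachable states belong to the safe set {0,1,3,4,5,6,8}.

Inv-set: {0,1,3,4,5,6,8}
Reachable = {0,1,3,4,5}
  0: ok
  1: ok
  3: ok
  4: ok
  5: ok

Answer: INVARIANT HOLDS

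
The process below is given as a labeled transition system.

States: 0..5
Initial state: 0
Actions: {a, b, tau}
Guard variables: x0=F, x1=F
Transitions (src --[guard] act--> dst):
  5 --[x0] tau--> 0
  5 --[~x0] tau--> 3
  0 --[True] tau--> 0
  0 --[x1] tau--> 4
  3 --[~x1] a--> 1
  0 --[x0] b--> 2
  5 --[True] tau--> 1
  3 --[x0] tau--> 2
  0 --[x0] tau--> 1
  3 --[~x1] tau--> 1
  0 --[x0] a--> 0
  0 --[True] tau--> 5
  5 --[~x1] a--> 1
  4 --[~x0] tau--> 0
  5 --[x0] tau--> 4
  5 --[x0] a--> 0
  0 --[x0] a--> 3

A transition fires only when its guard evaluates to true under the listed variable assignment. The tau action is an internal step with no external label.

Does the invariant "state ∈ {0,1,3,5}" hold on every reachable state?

Allowed set {0,1,3,5}
R = {0,1,3,5}
  0: ✓
  1: ✓
  3: ✓
  5: ✓

Answer: INVARIANT HOLDS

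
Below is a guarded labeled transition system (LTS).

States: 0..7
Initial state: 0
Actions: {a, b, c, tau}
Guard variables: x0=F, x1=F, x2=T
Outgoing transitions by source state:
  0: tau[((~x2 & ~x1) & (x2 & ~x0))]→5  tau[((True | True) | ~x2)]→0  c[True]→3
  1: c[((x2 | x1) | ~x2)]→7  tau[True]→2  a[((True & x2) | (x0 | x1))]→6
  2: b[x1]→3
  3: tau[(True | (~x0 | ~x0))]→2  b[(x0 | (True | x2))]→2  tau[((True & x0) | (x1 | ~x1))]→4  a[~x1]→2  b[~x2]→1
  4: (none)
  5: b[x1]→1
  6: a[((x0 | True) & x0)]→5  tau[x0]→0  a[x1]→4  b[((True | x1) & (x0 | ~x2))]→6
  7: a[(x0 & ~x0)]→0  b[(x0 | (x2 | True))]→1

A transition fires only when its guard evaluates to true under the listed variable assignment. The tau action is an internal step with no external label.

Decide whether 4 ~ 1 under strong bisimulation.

Compute ~ classes (split until stable):
  π0 = {{0,1,2,3,4,5,6,7}}
  π1 = {{0},{1},{2,4,5,6},{3},{7}}
stable after 2 split(s): 5 block(s)
class of 4: {2,4,5,6}; class of 1: {1}

Answer: NOT BISIMILAR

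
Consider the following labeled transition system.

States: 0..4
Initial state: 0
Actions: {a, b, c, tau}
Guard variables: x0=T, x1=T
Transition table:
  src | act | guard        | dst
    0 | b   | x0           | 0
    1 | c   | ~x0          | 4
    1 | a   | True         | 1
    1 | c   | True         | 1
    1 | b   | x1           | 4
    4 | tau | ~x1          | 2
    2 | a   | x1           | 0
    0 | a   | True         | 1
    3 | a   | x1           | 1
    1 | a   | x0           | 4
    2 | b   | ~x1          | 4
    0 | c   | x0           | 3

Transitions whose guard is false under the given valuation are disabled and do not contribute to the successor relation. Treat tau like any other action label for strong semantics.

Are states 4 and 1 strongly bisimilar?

Answer: NOT BISIMILAR

Analysis:
Bisimulation quotient by refinement:
  π0 = {{0,1,2,3,4}}
  π1 = {{0,1},{2,3},{4}}
  π2 = {{0},{1},{2,3},{4}}
  π3 = {{0},{1},{2},{3},{4}}
stable after 4 split(s): 5 block(s)
[4]={4}  [1]={1}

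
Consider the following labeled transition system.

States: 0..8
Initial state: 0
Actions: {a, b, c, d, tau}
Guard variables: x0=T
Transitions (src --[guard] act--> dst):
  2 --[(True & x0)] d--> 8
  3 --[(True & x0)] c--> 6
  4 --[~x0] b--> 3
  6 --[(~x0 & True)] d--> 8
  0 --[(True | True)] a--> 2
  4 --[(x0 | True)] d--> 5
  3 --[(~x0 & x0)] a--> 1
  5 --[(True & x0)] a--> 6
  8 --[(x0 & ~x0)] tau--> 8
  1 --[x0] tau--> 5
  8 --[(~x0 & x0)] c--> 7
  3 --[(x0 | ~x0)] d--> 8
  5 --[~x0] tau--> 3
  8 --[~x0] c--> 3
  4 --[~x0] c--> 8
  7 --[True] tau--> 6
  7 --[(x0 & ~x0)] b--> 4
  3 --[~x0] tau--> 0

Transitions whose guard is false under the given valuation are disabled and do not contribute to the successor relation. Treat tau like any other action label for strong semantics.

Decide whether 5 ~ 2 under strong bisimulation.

Bisimulation quotient by refinement:
  P[0] = {{0,1,2,3,4,5,6,7,8}}
  P[1] = {{0,5},{1,7},{2,4},{3},{6,8}}
  P[2] = {{0},{1},{2},{3},{4},{5},{6,8},{7}}
8 equivalence class(es) (converged in 3)
5∈{5}, 2∈{2}

Answer: NOT BISIMILAR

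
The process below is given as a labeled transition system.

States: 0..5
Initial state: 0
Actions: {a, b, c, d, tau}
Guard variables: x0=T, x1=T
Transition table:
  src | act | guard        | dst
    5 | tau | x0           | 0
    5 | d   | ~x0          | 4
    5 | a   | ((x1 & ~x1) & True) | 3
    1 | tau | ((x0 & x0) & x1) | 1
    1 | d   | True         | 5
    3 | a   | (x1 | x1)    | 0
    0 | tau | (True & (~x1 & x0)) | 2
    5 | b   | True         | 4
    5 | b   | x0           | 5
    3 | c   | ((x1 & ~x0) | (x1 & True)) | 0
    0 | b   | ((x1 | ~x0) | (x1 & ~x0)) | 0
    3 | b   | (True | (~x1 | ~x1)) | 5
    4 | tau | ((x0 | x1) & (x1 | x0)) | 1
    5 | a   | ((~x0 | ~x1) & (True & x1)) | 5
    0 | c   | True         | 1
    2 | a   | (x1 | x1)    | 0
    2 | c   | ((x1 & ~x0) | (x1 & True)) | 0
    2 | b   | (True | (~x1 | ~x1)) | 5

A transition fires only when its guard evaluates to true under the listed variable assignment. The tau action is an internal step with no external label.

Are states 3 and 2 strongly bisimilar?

Refine partition for ~:
  π0 = {{0,1,2,3,4,5}}
  π1 = {{0},{1},{2,3},{4},{5}}
stable after 2 split(s): 5 block(s)
class of 3: {2,3}; class of 2: {2,3}

Answer: BISIMILAR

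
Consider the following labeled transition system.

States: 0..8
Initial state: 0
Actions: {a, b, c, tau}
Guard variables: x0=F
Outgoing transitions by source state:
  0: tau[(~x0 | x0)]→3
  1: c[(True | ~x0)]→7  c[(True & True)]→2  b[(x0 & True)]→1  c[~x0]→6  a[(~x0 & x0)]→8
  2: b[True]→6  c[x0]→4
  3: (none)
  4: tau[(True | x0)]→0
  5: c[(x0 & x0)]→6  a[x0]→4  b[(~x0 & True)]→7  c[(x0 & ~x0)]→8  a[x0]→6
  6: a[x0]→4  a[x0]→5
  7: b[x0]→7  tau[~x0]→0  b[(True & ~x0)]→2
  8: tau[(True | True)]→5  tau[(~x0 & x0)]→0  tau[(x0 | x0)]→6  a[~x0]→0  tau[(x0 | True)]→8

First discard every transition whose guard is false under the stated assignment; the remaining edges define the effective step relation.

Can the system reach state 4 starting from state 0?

Answer: UNREACHABLE

Working:
After dropping false guards: 12 live edges.
depth 0: {0}
depth 1: {3}  total {0,3}
Reach set: {0,3}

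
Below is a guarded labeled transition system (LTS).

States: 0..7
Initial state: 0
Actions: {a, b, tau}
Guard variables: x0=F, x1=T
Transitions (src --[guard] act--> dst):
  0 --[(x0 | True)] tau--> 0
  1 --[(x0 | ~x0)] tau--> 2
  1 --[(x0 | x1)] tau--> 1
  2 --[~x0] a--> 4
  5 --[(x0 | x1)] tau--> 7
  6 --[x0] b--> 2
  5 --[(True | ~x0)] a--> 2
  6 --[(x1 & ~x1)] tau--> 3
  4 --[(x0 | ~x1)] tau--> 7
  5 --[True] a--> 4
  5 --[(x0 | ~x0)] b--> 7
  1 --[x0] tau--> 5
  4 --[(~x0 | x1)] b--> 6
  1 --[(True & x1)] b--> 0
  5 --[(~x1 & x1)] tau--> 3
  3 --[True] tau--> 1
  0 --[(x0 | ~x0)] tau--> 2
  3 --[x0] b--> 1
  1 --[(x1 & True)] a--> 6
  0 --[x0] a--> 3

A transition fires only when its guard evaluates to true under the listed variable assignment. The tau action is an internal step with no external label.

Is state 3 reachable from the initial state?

Answer: UNREACHABLE

Trace:
13 transition(s) survive guard evaluation.
Layer 0: {0}
Layer 1: {2}  now seen {0,2}
Layer 2: {4}  now seen {0,2,4}
Layer 3: {6}  now seen {0,2,4,6}
R = {0,2,4,6}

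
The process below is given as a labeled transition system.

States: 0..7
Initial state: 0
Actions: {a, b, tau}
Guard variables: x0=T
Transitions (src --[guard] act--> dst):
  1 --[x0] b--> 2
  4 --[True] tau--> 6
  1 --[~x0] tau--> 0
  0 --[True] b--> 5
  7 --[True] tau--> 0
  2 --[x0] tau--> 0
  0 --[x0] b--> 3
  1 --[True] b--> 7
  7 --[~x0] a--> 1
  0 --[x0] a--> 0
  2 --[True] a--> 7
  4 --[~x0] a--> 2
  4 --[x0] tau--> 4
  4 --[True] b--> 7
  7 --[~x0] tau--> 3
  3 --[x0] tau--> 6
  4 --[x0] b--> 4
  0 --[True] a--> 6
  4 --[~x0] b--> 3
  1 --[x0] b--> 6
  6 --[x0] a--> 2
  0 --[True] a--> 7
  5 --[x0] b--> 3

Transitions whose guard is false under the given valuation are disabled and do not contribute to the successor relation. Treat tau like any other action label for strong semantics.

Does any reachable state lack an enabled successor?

Reach set: {0,2,3,5,6,7}
  0: a→0  a→6  a→7  b→3  b→5  [deg 5]
  2: a→7  tau→0  [deg 2]
  3: tau→6  [deg 1]
  5: b→3  [deg 1]
  6: a→2  [deg 1]
  7: tau→0  [deg 1]

Answer: DEADLOCK-FREE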